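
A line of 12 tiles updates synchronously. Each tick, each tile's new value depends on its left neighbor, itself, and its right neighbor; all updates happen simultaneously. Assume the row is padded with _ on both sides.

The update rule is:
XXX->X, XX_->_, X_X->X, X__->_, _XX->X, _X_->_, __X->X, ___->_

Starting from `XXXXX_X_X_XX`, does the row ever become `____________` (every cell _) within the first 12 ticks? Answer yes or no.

tick 1: XXXX_X_X_XX_
tick 2: XXX_X_X_XX__
tick 3: XX_X_X_XX___
tick 4: X_X_X_XX____
tick 5: _X_X_XX_____
tick 6: X_X_XX______
tick 7: _X_XX_______
tick 8: X_XX________
tick 9: _XX_________
tick 10: XX__________
tick 11: X___________
tick 12: ____________
all cells are _ at tick 12

yes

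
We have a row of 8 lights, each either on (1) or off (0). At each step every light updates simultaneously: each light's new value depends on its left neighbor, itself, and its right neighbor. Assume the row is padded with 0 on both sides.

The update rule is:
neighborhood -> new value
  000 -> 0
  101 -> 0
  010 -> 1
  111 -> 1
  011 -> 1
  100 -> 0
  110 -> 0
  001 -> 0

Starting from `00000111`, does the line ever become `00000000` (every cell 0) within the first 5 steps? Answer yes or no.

no

00000110
00000100
00000100  (fixed point — unchanged through step 5)
step 5 is 00000100, still not uniform 0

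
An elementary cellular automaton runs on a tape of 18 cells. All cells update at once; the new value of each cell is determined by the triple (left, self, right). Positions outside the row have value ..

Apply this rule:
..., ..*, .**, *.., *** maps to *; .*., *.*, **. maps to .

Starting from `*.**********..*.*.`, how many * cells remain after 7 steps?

13

step 1: ..*********.**...*
step 2: **********..*.***.
step 3: *********.**..**.*
step 4: ********..*.***...
step 5: *******.**..**.***
step 6: ******..*.***..**.
step 7: *****.**..**.***.*
count of *: 13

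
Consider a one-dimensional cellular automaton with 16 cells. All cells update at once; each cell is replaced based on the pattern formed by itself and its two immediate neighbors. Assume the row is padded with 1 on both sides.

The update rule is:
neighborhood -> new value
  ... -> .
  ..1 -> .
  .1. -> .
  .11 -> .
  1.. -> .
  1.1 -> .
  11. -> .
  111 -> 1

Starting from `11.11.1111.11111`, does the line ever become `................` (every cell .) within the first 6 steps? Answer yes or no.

yes

1......11...1111
.............111
..............11
...............1
................
all cells are . at step 5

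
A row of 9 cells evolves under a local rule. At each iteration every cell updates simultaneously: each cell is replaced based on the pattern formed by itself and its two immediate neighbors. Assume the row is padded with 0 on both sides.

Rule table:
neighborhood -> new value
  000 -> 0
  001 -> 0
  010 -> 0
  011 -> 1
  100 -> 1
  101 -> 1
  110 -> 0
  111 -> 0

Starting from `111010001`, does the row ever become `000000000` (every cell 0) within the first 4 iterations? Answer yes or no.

100101000
010010100
001001010
000100101
iteration 4 is 000100101, still not uniform 0

no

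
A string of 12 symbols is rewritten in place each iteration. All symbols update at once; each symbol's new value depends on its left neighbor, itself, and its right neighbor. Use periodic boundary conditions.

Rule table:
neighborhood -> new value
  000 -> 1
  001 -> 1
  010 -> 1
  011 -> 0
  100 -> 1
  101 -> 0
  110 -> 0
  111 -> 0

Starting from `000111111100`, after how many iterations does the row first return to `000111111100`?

2

iteration 1: 111000000011
iteration 2: 000111111100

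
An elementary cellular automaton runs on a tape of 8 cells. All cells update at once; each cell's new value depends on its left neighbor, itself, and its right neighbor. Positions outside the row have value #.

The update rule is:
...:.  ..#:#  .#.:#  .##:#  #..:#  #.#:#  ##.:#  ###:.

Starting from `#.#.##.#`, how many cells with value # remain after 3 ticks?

tick 1: ########
tick 2: ........
tick 3: #......#
count of #: 2

2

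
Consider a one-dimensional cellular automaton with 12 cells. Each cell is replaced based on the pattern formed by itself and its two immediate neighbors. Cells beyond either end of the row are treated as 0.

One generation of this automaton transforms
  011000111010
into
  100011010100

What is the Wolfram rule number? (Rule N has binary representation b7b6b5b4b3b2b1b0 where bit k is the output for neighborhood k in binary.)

163

position 7: 111 → 1  (bit 7 = 1)
position 2: 110 → 0  (bit 6 = 0)
position 9: 101 → 1  (bit 5 = 1)
position 3: 100 → 0  (bit 4 = 0)
position 1: 011 → 0  (bit 3 = 0)
position 10: 010 → 0  (bit 2 = 0)
position 0: 001 → 1  (bit 1 = 1)
position 4: 000 → 1  (bit 0 = 1)
bits b7..b0 = 10100011 = 163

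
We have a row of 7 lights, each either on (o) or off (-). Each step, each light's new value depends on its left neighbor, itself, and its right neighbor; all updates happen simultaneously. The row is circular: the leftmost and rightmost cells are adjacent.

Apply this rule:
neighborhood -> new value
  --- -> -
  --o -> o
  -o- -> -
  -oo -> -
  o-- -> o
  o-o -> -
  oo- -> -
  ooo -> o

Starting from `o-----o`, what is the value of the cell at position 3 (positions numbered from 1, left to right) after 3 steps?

-o---o-
o-o-o-o
-------
position 3 holds -

-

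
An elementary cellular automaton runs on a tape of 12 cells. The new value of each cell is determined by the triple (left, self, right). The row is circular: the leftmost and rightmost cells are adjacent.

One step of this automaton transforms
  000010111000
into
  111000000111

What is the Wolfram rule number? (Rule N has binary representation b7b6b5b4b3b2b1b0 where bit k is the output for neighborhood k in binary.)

17

position 7: 111 → 0  (bit 7 = 0)
position 8: 110 → 0  (bit 6 = 0)
position 5: 101 → 0  (bit 5 = 0)
position 9: 100 → 1  (bit 4 = 1)
position 6: 011 → 0  (bit 3 = 0)
position 4: 010 → 0  (bit 2 = 0)
position 3: 001 → 0  (bit 1 = 0)
position 0: 000 → 1  (bit 0 = 1)
bits b7..b0 = 00010001 = 17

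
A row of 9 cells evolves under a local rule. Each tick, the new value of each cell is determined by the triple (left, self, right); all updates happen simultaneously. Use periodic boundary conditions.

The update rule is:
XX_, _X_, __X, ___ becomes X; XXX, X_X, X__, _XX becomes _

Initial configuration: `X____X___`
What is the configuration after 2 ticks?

X____X___

X_XXXX_XX
X____X___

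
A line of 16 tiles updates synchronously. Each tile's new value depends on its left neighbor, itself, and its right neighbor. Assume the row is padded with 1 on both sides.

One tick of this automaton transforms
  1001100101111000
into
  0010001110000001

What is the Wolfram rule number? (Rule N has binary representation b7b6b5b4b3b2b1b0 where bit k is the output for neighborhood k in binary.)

38

position 10: 111 → 0  (bit 7 = 0)
position 0: 110 → 0  (bit 6 = 0)
position 8: 101 → 1  (bit 5 = 1)
position 1: 100 → 0  (bit 4 = 0)
position 3: 011 → 0  (bit 3 = 0)
position 7: 010 → 1  (bit 2 = 1)
position 2: 001 → 1  (bit 1 = 1)
position 14: 000 → 0  (bit 0 = 0)
bits b7..b0 = 00100110 = 38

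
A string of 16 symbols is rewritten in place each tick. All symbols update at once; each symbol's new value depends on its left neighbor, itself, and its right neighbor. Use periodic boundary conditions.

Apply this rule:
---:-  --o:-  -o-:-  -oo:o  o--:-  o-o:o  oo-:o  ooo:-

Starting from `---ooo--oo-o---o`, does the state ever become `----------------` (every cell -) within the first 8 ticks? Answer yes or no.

tick 1: ---o-o--ooo-----
tick 2: ----o---o-o-----
tick 3: ---------o------
tick 4: ----------------
all cells are - at tick 4

yes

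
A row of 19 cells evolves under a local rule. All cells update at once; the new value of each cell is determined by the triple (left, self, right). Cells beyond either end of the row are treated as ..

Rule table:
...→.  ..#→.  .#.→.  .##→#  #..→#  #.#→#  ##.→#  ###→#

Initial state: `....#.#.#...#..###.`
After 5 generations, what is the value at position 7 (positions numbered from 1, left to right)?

.....#.#.#...#.####
......#.#.#...#####
.......#.#.#..#####
........#.#.#.#####
.........#.#.######
position 7 holds .

.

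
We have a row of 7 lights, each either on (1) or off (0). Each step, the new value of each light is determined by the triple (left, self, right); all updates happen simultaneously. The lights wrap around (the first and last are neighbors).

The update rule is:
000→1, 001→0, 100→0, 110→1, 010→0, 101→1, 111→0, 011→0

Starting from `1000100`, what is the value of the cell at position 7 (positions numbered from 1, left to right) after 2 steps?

1

0010000
1000111
position 7 holds 1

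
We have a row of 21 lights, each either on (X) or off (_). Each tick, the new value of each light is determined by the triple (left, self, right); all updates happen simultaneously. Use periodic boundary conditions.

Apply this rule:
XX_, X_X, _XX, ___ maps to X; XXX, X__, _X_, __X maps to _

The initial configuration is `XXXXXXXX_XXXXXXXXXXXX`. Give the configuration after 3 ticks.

tick 1: _______XXX___________
tick 2: XXXXXX_X_X_XXXXXXXXXX
tick 3: _____XX_X_XX_________

_____XX_X_XX_________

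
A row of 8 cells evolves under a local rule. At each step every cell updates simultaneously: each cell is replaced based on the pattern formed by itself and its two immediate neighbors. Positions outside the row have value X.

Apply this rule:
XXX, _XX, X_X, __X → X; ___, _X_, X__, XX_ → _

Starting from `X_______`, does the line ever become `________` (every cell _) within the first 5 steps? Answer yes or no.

no

step 1: _______X
step 2: ______XX
step 3: _____XXX
step 4: ____XXXX
step 5: ___XXXXX
step 5 is ___XXXXX, still not uniform _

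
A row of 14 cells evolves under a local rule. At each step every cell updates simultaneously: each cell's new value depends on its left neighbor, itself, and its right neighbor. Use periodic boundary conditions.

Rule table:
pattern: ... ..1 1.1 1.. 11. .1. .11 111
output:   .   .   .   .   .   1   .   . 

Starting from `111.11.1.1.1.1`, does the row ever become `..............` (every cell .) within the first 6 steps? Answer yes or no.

no

.......1.1.1..
.......1.1.1..  (fixed point — unchanged through step 6)
step 6 is .......1.1.1.., still not uniform .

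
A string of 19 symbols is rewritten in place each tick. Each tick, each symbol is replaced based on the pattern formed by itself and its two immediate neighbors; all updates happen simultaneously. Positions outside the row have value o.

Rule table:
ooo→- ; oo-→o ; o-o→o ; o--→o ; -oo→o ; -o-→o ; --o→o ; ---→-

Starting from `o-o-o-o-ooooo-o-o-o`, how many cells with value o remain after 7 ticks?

tick 1: ooooooooo---ooooooo
tick 2: --------oo-oo------
tick 3: o------ooooooo----o
tick 4: oo----oo-----oo--oo
tick 5: -oo--oooo---oooooo-
tick 6: oooooo--oo-oo----oo
tick 7: -----ooooooooo--oo-
count of o: 11

11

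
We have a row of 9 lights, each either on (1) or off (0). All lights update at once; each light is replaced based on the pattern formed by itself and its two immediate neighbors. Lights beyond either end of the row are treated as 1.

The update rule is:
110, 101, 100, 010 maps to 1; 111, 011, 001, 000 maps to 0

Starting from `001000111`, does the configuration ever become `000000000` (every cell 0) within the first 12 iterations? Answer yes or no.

101100000
110110000
011011000
101101100
110110110
011011011
101101100  (repeats iteration 4; period 3)
iteration 12: 011011011
iteration 12 is 011011011, still not uniform 0

no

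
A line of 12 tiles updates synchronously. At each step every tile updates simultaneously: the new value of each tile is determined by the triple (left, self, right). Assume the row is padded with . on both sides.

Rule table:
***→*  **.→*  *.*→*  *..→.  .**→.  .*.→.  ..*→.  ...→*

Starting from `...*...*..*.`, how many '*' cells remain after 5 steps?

**...*......
.*.*...*****
..*..*..****
*........***
..******..**
count of *: 8

8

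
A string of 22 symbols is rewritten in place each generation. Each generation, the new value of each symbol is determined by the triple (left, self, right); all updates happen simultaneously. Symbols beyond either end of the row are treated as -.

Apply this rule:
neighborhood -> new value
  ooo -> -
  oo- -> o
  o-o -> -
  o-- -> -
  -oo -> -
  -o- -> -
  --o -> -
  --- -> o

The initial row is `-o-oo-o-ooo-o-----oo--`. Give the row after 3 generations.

--o-o---o-o---o---oooo

generation 1: ----o-----o---ooo--o-o
generation 2: ooo---ooo---o---o-----
generation 3: --o-o---o-o---o---oooo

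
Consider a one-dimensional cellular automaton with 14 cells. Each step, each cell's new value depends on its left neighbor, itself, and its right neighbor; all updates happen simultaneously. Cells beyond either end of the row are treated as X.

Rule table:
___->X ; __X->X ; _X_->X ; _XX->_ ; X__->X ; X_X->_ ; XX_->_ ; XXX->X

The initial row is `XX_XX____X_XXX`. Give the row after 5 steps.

step 1: X____XXXXX__XX
step 2: _XXXX_XXX_XX_X
step 3: __XX___X______
step 4: XX__XXXXXXXXXX
step 5: X_XX_XXXXXXXXX

X_XX_XXXXXXXXX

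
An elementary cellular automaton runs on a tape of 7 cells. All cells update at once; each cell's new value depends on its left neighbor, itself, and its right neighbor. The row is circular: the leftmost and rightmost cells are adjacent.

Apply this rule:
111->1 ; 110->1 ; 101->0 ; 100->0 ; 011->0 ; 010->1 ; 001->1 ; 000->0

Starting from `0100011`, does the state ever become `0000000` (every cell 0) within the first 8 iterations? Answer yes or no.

iteration 1: 0100101
iteration 2: 0101101
iteration 3: 0100101  (repeats iteration 1; period 2)
iteration 8: 0101101
iteration 8 is 0101101, still not uniform 0

no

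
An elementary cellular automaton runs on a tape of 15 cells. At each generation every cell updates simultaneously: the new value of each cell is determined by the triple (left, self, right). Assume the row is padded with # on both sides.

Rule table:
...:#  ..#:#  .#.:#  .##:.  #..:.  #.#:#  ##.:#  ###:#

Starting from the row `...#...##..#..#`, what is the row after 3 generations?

.###.##.#.##.#.
#.###.####.####
##.###.####.###

##.###.####.###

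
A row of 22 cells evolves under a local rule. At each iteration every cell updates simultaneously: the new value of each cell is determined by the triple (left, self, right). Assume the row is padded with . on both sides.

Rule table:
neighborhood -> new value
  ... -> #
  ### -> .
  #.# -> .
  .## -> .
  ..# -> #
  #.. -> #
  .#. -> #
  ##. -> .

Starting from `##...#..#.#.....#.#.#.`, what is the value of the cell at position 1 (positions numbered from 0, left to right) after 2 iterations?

#

iteration 1: ..#######.#######.#.##
iteration 2: ##................#...
position 1 holds #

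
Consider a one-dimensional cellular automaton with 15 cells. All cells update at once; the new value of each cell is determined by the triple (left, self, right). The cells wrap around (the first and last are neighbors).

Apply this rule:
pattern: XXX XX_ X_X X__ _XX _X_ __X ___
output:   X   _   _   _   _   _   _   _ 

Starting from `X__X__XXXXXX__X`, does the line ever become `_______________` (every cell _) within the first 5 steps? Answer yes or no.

_______XXXX____
________XX_____
_______________
all cells are _ at step 3

yes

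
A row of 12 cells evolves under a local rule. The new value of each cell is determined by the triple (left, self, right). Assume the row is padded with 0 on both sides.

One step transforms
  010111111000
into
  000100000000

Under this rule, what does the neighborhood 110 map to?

At position 8 the neighborhood is 110; the next row has 0 there.

0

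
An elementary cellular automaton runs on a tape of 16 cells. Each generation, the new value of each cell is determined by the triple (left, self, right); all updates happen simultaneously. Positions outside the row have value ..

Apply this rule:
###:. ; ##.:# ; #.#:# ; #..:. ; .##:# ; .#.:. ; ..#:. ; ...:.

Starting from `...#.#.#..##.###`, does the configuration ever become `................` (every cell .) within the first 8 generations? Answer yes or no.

no

....#.#...####.#
.....#....#..##.
.............##.
.............##.  (fixed point — unchanged through generation 8)
generation 8 is .............##., still not uniform .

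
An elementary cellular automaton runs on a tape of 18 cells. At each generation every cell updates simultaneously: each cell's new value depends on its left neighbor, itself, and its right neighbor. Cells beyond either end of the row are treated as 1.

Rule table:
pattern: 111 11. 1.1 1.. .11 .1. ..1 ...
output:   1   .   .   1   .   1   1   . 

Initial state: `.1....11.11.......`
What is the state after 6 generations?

.11..1.....1.....1
...1111...111...1.
1.1.11.1.1.1.1.11.
..1....1.1.1.1....
1111..11.1.1.11..1
111.11...1.1...11.

111.11...1.1...11.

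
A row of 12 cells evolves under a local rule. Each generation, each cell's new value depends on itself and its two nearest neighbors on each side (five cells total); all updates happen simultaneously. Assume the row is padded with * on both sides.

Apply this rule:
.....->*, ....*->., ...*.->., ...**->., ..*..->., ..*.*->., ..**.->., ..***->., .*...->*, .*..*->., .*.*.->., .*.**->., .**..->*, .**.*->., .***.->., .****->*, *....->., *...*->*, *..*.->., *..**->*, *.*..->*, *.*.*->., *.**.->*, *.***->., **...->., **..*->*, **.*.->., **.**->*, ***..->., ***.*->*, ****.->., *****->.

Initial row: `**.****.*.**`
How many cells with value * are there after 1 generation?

5

.**.*.*....*
count of *: 5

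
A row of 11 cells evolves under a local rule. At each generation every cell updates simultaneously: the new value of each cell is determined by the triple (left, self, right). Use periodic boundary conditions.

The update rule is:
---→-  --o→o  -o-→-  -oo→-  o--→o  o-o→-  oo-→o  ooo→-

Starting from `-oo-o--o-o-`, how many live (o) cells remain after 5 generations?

generation 1: o-o--oo---o
generation 2: o--oo-oo-o-
generation 3: -oo-o--o---
generation 4: o-o--oo-o--
generation 5: ---oo-o--oo
count of o: 5

5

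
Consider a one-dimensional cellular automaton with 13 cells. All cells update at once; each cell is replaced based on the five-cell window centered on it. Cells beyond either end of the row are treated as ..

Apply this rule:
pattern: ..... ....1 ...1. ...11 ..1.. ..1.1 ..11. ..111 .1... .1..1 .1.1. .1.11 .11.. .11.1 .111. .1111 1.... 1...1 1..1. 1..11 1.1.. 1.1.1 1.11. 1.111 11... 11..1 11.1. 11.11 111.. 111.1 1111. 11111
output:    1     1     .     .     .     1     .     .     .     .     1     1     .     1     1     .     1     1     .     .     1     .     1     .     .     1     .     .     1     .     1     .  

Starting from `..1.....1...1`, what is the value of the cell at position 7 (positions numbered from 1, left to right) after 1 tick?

1

1...111...1..
position 7 holds 1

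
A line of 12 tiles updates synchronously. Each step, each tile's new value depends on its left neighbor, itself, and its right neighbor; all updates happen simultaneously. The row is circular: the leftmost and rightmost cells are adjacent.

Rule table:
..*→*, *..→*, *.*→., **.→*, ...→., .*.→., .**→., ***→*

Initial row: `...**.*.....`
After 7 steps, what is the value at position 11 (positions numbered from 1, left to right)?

*

..*.*..*....
.*...**.*...
*.*.*.*..*..
.......**.**
*.....*.*..*
**...*...**.
.**.*.*.*.*.
position 11 holds *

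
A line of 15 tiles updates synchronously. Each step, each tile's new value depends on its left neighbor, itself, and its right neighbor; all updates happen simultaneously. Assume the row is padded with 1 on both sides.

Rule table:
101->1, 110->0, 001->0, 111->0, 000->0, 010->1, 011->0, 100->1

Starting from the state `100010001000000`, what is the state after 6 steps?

step 1: 010011001100000
step 2: 111000100010000
step 3: 000100110011000
step 4: 100110001000100
step 5: 010001001100110
step 6: 111001100010001

111001100010001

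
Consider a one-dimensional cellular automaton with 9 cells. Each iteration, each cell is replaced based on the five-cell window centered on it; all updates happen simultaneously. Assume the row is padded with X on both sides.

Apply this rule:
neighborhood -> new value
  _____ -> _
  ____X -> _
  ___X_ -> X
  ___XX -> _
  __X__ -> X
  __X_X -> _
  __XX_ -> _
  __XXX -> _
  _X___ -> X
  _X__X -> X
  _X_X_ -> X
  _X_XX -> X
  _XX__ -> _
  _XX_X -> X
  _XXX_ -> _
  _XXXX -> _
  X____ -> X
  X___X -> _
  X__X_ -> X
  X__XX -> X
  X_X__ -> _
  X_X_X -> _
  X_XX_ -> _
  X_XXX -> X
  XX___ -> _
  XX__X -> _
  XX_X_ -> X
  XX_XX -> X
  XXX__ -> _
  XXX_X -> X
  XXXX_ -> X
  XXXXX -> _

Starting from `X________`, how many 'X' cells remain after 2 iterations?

4

__X______
_XXXX____
count of X: 4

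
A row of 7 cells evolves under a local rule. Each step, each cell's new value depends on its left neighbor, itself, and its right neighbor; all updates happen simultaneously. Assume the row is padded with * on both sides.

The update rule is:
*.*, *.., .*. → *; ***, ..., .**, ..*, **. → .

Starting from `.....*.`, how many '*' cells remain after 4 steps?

*....**
.*.....
***....
...*...
count of *: 1

1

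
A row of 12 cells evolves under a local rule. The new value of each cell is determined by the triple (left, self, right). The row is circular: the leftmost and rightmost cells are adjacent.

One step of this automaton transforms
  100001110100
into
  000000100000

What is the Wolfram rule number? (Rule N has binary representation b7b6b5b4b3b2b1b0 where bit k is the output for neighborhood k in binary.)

128

position 6: 111 → 1  (bit 7 = 1)
position 7: 110 → 0  (bit 6 = 0)
position 8: 101 → 0  (bit 5 = 0)
position 1: 100 → 0  (bit 4 = 0)
position 5: 011 → 0  (bit 3 = 0)
position 0: 010 → 0  (bit 2 = 0)
position 4: 001 → 0  (bit 1 = 0)
position 2: 000 → 0  (bit 0 = 0)
bits b7..b0 = 10000000 = 128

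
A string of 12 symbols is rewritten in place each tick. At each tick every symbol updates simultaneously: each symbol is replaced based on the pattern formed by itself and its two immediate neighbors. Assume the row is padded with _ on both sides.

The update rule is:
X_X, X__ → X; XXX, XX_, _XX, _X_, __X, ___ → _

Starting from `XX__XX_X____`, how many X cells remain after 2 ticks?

__X___X_X___
___X___X_X__
count of X: 3

3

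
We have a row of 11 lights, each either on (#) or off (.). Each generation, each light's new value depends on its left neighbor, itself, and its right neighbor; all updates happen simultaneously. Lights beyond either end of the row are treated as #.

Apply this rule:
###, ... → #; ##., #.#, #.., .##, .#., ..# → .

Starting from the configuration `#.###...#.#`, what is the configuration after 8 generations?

...#####...

...#..#....
.#......##.
...####....
.#..##..##.
...........
.#########.
..#######..
...#####...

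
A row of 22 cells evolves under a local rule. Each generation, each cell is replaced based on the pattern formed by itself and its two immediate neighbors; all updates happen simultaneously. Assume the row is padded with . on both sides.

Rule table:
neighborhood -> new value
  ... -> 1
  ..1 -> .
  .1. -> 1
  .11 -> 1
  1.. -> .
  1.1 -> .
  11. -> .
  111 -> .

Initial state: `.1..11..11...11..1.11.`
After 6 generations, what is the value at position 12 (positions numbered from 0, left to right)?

.

.1..1...1..1.1...1.1..
.1..1.1.1..1.1.1.1.1.1
.1..1.1.1..1.1.1.1.1.1  (fixed point — unchanged through generation 6)
position 12 holds .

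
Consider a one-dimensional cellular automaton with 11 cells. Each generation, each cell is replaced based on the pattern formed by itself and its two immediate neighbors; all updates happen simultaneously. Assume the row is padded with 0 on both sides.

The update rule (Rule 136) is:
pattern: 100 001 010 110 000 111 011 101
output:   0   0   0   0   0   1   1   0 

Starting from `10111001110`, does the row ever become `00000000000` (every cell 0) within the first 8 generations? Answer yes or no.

00110001100
00100001000
00000000000
all cells are 0 at generation 3

yes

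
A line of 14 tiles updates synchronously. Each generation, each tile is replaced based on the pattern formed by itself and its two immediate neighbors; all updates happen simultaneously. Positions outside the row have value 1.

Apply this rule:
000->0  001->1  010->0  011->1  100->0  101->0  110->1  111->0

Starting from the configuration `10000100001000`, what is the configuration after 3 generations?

10001000010001
10010000100011
10100001000110

10100001000110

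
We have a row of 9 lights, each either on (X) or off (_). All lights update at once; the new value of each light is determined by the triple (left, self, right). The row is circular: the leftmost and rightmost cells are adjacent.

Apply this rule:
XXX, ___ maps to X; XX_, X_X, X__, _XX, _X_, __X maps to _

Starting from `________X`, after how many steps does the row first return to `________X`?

6

_XXXXXX__
__XXXX__X
___XX____
XX____XXX
X__XX__XX
________X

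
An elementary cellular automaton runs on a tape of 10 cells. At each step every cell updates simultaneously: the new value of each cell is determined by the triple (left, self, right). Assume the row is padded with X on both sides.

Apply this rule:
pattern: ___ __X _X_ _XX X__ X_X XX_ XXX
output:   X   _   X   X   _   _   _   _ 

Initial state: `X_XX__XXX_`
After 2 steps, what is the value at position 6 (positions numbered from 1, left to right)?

_

__X___X___
__X_X_X_X_
position 6 holds _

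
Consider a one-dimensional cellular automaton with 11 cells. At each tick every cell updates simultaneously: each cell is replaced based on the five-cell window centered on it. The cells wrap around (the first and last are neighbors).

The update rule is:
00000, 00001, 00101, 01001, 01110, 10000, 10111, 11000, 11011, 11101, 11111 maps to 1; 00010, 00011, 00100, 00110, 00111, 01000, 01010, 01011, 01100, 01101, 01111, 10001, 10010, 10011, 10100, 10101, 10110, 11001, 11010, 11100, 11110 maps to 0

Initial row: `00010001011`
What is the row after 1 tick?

10000001000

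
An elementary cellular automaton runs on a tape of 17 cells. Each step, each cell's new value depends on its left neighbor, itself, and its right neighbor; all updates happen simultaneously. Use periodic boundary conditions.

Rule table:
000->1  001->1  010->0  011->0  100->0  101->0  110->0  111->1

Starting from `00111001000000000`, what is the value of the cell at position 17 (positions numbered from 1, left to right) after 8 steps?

0

11010010011111111
10000100101111111
00111001000111111
01010010011011110
10000100100001100
00111001001110001
01010010010100110
10000100100001000
position 17 holds 0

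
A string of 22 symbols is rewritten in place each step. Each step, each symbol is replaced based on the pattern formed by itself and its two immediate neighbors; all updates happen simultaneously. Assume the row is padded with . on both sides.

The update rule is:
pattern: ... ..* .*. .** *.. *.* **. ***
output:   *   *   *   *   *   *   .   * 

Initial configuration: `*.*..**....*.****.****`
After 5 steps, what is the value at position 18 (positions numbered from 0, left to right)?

*

******.*********.****.
*****.*********.****.*
****.*********.****.**
***.*********.****.**.
**.*********.****.**.*
position 18 holds *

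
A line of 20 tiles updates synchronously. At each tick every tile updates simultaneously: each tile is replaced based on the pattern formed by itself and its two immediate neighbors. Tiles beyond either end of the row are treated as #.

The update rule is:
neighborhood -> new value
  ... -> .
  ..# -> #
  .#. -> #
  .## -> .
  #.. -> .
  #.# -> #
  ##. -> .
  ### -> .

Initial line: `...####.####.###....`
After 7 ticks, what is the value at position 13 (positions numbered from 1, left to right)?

.

..#....#....#......#
.##...##...##.....#.
#....#....#......###
....##...##.....#...
...#....#......##..#
..##...##.....#...#.
.#....#......##..###
position 13 holds .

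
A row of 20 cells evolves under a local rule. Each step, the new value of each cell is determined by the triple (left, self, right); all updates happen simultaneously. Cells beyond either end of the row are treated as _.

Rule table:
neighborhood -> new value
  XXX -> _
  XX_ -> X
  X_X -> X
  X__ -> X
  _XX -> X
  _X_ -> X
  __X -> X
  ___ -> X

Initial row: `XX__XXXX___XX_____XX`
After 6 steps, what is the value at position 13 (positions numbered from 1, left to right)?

XXXXX__XXXXXXXXXXXXX
X___XXXX___________X
XXXXX__XXXXXXXXXXXXX  (repeats step 1; period 2)
step 6: X___XXXX___________X
position 13 holds _

_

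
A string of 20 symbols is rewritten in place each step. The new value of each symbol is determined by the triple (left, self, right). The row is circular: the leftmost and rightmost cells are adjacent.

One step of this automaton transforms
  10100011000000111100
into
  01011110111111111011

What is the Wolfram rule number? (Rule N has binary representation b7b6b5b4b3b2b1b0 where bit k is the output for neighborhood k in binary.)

position 15: 111 → 1  (bit 7 = 1)
position 7: 110 → 0  (bit 6 = 0)
position 1: 101 → 1  (bit 5 = 1)
position 3: 100 → 1  (bit 4 = 1)
position 6: 011 → 1  (bit 3 = 1)
position 0: 010 → 0  (bit 2 = 0)
position 5: 001 → 1  (bit 1 = 1)
position 4: 000 → 1  (bit 0 = 1)
bits b7..b0 = 10111011 = 187

187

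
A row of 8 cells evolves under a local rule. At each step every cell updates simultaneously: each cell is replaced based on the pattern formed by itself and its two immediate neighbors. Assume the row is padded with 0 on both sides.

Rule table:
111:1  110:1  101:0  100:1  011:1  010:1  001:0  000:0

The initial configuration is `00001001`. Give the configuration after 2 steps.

00001101

step 1: 00001101
step 2: 00001101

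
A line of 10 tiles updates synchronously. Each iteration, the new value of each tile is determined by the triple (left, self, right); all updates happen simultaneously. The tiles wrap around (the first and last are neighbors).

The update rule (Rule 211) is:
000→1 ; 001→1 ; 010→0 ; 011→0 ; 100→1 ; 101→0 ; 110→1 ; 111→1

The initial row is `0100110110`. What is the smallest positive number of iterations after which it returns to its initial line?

1011010011
1001001101
1110110100
0110010011
0011101101
1101100100
0100111011
0011011001
1101001110
0100110110

10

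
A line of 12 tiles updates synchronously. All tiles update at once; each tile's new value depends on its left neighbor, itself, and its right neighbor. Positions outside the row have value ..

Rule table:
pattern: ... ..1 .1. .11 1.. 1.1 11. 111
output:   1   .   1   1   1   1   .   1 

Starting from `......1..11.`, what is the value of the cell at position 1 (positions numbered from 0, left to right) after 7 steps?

11111.11.1.1
1111.11.1111
111.11.1111.
11.11.1111.1
1.11.1111.11
111.1111.11.
11.1111.11.1
position 1 holds 1

1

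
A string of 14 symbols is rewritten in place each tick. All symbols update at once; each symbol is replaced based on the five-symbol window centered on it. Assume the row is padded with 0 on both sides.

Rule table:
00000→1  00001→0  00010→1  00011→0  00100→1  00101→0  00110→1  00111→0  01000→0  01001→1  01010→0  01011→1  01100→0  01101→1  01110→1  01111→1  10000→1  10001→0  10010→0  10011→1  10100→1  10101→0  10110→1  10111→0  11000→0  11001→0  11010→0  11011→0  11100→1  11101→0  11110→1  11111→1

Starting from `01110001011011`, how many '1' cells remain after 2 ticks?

4

00110010111010
00100001010010
count of 1: 4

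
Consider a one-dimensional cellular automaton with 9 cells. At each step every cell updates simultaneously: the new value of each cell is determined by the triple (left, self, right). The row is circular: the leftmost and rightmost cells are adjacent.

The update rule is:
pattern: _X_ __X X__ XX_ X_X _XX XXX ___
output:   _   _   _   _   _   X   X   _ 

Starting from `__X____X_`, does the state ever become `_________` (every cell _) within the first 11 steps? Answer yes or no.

_________
all cells are _ at step 1

yes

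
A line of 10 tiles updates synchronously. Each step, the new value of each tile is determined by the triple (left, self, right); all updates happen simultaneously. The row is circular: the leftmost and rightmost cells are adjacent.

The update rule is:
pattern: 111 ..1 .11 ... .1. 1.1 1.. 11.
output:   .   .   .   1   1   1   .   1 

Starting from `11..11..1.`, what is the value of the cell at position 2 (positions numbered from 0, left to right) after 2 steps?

.

.1...1..11
11.1.1...1
position 2 holds .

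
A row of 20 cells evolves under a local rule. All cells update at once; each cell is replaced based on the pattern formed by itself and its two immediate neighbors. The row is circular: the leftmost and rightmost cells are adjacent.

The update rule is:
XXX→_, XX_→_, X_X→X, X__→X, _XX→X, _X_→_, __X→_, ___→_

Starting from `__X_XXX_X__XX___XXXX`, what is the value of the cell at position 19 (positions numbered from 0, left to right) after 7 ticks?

X__XX__X_X_X_X__X___
_X_X_X__X_X_X_X__X__
__X_X_X__X_X_X_X__X_
___X_X_X__X_X_X_X__X
X___X_X_X__X_X_X_X__
_X___X_X_X__X_X_X_X_
__X___X_X_X__X_X_X_X
position 19 holds X

X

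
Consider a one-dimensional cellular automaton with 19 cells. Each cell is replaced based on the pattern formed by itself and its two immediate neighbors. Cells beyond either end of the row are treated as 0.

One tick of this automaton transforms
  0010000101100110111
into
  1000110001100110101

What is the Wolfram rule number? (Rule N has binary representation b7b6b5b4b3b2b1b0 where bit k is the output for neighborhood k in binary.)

73

position 17: 111 → 0  (bit 7 = 0)
position 10: 110 → 1  (bit 6 = 1)
position 8: 101 → 0  (bit 5 = 0)
position 3: 100 → 0  (bit 4 = 0)
position 9: 011 → 1  (bit 3 = 1)
position 2: 010 → 0  (bit 2 = 0)
position 1: 001 → 0  (bit 1 = 0)
position 0: 000 → 1  (bit 0 = 1)
bits b7..b0 = 01001001 = 73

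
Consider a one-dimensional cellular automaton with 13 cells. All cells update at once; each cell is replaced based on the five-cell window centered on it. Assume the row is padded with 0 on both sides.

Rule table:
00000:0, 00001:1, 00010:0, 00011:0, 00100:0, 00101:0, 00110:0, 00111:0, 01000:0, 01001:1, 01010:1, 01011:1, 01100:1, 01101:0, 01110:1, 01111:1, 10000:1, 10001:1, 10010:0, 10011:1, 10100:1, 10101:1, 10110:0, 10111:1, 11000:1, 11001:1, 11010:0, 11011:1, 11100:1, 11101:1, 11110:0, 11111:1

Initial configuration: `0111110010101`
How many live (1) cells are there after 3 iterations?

0011011001111
1000101110101
0010011110111
count of 1: 8

8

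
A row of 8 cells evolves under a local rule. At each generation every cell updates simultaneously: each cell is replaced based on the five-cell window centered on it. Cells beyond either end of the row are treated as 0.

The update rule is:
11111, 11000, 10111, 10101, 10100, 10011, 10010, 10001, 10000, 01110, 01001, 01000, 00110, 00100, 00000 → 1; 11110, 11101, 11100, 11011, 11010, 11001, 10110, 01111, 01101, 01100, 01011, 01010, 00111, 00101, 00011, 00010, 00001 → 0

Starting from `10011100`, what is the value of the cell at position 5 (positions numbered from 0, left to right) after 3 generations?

11101011
01001000
01111111
position 5 holds 1

1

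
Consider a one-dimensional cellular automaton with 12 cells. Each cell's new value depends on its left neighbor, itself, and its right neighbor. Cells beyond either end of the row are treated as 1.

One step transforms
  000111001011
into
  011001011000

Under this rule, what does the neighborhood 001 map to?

At position 2 the neighborhood is 001; the next row has 1 there.

1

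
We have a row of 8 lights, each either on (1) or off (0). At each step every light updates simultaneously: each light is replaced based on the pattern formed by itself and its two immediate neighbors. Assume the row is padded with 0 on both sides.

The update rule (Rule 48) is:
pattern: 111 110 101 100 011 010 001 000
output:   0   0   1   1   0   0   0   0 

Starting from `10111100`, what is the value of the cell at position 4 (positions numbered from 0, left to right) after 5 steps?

step 1: 01000010
step 2: 00100001
step 3: 00010000
step 4: 00001000
step 5: 00000100
position 4 holds 0

0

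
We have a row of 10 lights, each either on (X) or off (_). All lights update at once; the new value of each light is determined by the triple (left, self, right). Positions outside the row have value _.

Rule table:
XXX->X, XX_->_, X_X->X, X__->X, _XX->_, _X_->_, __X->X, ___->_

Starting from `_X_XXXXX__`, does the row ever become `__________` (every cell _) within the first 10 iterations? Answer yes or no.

iteration 1: X_X_XXX_X_
iteration 2: _X_X_X_X_X
iteration 3: X_X_X_X_X_
iteration 4: _X_X_X_X_X  (repeats iteration 2; period 2)
iteration 10: _X_X_X_X_X
iteration 10 is _X_X_X_X_X, still not uniform _

no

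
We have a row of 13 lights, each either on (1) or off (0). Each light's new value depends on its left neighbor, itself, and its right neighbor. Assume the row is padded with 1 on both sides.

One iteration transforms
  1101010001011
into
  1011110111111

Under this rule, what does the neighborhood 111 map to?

At position 0 the neighborhood is 111; the next row has 1 there.

1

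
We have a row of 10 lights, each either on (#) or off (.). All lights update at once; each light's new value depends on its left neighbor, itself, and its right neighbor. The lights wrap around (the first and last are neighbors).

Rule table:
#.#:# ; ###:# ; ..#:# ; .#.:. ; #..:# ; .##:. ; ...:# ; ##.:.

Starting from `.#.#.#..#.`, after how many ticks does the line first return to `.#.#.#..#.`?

2

tick 1: #.#.#.##.#
tick 2: .#.#.#..#.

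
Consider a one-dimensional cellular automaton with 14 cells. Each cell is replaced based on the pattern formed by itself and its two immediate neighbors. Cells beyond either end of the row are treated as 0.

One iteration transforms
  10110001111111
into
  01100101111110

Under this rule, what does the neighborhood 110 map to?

At position 3 the neighborhood is 110; the next row has 0 there.

0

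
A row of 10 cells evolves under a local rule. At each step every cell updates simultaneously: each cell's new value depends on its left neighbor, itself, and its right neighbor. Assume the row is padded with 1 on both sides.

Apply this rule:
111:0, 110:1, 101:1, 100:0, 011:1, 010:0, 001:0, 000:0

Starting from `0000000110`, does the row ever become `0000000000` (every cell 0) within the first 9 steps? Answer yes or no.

0000000111
0000000100
0000000000
all cells are 0 at step 3

yes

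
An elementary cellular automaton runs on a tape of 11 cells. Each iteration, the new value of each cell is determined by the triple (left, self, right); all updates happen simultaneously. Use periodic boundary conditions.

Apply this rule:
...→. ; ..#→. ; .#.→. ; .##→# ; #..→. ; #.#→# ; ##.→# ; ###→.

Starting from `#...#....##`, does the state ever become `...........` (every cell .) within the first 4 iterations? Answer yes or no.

yes

#........#.
..........#
...........
all cells are . at iteration 3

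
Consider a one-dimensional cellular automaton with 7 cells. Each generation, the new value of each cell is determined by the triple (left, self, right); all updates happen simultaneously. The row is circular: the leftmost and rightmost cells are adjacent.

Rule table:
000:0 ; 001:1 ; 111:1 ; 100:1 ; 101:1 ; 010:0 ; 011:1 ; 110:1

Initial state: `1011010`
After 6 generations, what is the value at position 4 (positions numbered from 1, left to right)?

generation 1: 0111101
generation 2: 1111110
generation 3: 1111111
generation 4: 1111111  (fixed point — unchanged through generation 6)
position 4 holds 1

1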